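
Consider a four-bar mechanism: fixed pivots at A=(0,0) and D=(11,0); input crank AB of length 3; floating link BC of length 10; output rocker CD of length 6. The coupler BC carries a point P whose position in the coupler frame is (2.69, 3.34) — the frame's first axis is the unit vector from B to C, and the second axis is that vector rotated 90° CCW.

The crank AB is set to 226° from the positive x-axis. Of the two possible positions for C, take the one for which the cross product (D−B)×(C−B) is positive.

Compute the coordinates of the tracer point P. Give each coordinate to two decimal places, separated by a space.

A=(0,0), D=(11.00,0)
B = A + 3.00·(cos226°, sin226°) = (-2.0840, -2.1580)
|BD| = 13.2607
circle(B,10.00) ∩ circle(D,6.00): a=9.0435, h=4.2679
  candidates: C₊=(6.1444,3.5247) cross=56.595; C₋=(7.5335,-4.8973) cross=-56.595
  mode + wants cross > 0 → take C=(6.1444,3.5247) (cross=56.595)
ex = (C−B)/|BC| = (0.8228,0.5683); ey = (-0.5683,0.8228)
P = B + 2.69·ex + 3.34·ey = (-1.7686,2.1189)

-1.77 2.12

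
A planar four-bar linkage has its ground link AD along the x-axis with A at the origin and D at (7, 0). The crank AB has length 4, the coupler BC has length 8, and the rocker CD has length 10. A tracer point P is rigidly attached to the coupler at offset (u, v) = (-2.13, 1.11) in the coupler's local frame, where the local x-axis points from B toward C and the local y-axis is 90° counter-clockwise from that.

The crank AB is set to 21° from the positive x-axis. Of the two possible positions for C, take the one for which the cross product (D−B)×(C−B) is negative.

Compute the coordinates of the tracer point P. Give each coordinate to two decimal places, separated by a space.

A=(0,0), D=(7.00,0)
B = A + 4.00·(cos21°, sin21°) = (3.7343, 1.4335)
|BD| = 3.5664
circle(B,8.00) ∩ circle(D,10.00): a=-3.2638, h=7.3039
  candidates: C₊=(3.6814,9.4333) cross=26.049; C₋=(-2.1900,-3.9427) cross=-26.049
  mode - wants cross < 0 → take C=(-2.1900,-3.9427) (cross=-26.049)
ex = (C−B)/|BC| = (-0.7405,-0.6720); ey = (0.6720,-0.7405)
P = B + -2.13·ex + 1.11·ey = (6.0576,2.0429)

6.06 2.04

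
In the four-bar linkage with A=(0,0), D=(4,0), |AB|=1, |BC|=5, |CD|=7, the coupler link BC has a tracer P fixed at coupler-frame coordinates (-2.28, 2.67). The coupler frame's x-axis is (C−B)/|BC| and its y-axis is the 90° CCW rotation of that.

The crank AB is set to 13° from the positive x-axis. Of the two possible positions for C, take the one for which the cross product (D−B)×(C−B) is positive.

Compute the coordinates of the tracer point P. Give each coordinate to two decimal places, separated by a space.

-0.49 -2.97

A=(0,0), D=(4.00,0)
B = A + 1.00·(cos13°, sin13°) = (0.9744, 0.2250)
|BD| = 3.0340
circle(B,5.00) ∩ circle(D,7.00): a=-2.4382, h=4.3652
  candidates: C₊=(-1.1335,4.7589) cross=13.244; C₋=(-1.7808,-3.9475) cross=-13.244
  mode + wants cross > 0 → take C=(-1.1335,4.7589) (cross=13.244)
ex = (C−B)/|BC| = (-0.4216,0.9068); ey = (-0.9068,-0.4216)
P = B + -2.28·ex + 2.67·ey = (-0.4856,-2.9681)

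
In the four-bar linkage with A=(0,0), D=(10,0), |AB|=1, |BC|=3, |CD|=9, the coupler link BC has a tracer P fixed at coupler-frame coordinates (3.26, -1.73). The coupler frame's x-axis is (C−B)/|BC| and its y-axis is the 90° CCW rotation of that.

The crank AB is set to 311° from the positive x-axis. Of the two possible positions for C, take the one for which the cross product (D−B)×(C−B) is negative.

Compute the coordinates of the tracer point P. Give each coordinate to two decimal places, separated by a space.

A=(0,0), D=(10.00,0)
B = A + 1.00·(cos311°, sin311°) = (0.6561, -0.7547)
|BD| = 9.3744
circle(B,3.00) ∩ circle(D,9.00): a=0.8469, h=2.8780
  candidates: C₊=(1.2685,2.1821) cross=26.979; C₋=(1.7319,-3.5552) cross=-26.979
  mode - wants cross < 0 → take C=(1.7319,-3.5552) (cross=-26.979)
ex = (C−B)/|BC| = (0.3586,-0.9335); ey = (0.9335,0.3586)
P = B + 3.26·ex + -1.73·ey = (0.2103,-4.4183)

0.21 -4.42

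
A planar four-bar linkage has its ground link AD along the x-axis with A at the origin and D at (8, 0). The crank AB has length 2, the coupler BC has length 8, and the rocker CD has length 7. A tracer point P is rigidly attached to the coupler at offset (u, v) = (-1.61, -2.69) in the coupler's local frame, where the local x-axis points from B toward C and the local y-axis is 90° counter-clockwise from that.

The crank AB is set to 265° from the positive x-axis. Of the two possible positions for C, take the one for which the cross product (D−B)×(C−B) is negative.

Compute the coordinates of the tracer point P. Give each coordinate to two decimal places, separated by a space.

-3.07 -3.19

A=(0,0), D=(8.00,0)
B = A + 2.00·(cos265°, sin265°) = (-0.1743, -1.9924)
|BD| = 8.4136
circle(B,8.00) ∩ circle(D,7.00): a=5.0982, h=6.1651
  candidates: C₊=(3.3190,5.2046) cross=51.871; C₋=(6.2388,-6.7748) cross=-51.871
  mode - wants cross < 0 → take C=(6.2388,-6.7748) (cross=-51.871)
ex = (C−B)/|BC| = (0.8016,-0.5978); ey = (0.5978,0.8016)
P = B + -1.61·ex + -2.69·ey = (-3.0730,-3.1863)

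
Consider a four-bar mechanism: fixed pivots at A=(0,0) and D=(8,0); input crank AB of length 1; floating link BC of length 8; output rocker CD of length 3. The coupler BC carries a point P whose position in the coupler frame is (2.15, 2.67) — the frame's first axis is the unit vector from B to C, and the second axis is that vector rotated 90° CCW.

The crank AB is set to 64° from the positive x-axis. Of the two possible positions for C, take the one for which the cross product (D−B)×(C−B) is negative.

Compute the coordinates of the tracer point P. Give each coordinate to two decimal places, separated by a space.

A=(0,0), D=(8.00,0)
B = A + 1.00·(cos64°, sin64°) = (0.4384, 0.8988)
|BD| = 7.6149
circle(B,8.00) ∩ circle(D,3.00): a=7.4188, h=2.9936
  candidates: C₊=(8.1586,2.9958) cross=22.796; C₋=(7.4520,-2.9495) cross=-22.796
  mode - wants cross < 0 → take C=(7.4520,-2.9495) (cross=-22.796)
ex = (C−B)/|BC| = (0.8767,-0.4810); ey = (0.4810,0.8767)
P = B + 2.15·ex + 2.67·ey = (3.6076,2.2053)

3.61 2.21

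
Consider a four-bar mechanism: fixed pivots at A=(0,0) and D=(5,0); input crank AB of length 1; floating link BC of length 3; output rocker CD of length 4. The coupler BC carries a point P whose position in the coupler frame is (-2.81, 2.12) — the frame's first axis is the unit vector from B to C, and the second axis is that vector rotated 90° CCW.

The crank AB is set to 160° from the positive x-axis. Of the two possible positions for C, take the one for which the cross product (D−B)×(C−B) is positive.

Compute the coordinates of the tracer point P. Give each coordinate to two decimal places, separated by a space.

A=(0,0), D=(5.00,0)
B = A + 1.00·(cos160°, sin160°) = (-0.9397, 0.3420)
|BD| = 5.9495
circle(B,3.00) ∩ circle(D,4.00): a=2.3865, h=1.8179
  candidates: C₊=(1.5473,2.0197) cross=10.816; C₋=(1.3383,-1.6100) cross=-10.816
  mode + wants cross > 0 → take C=(1.5473,2.0197) (cross=10.816)
ex = (C−B)/|BC| = (0.8290,0.5592); ey = (-0.5592,0.8290)
P = B + -2.81·ex + 2.12·ey = (-4.4548,0.5281)

-4.45 0.53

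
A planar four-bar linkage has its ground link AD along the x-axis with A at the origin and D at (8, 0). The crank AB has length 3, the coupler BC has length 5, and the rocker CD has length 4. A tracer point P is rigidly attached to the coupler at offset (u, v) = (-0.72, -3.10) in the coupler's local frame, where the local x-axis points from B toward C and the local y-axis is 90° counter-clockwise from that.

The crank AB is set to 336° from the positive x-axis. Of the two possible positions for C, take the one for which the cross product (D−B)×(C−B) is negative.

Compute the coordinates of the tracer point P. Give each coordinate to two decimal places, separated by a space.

A=(0,0), D=(8.00,0)
B = A + 3.00·(cos336°, sin336°) = (2.7406, -1.2202)
|BD| = 5.3991
circle(B,5.00) ∩ circle(D,4.00): a=3.5330, h=3.5381
  candidates: C₊=(5.3826,3.0248) cross=19.102; C₋=(6.9818,-3.8683) cross=-19.102
  mode - wants cross < 0 → take C=(6.9818,-3.8683) (cross=-19.102)
ex = (C−B)/|BC| = (0.8482,-0.5296); ey = (0.5296,0.8482)
P = B + -0.72·ex + -3.10·ey = (0.4881,-3.4684)

0.49 -3.47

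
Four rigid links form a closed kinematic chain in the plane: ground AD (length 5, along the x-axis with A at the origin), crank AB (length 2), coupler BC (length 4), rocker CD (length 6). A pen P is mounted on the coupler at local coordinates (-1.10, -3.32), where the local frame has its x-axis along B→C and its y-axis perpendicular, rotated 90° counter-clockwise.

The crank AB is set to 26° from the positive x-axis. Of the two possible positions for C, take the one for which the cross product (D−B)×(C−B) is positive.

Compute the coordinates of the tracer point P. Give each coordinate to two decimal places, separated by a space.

5.19 0.04

A=(0,0), D=(5.00,0)
B = A + 2.00·(cos26°, sin26°) = (1.7976, 0.8767)
|BD| = 3.3203
circle(B,4.00) ∩ circle(D,6.00): a=-1.3517, h=3.7647
  candidates: C₊=(1.4880,4.8647) cross=12.500; C₋=(-0.5002,-2.3974) cross=-12.500
  mode + wants cross > 0 → take C=(1.4880,4.8647) (cross=12.500)
ex = (C−B)/|BC| = (-0.0774,0.9970); ey = (-0.9970,-0.0774)
P = B + -1.10·ex + -3.32·ey = (5.1928,0.0370)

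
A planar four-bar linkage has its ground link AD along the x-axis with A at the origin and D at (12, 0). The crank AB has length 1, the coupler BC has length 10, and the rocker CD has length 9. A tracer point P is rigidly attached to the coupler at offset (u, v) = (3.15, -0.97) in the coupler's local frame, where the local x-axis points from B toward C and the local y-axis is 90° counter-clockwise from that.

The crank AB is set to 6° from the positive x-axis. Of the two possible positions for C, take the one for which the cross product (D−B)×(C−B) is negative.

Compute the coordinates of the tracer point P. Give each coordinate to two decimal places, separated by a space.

A=(0,0), D=(12.00,0)
B = A + 1.00·(cos6°, sin6°) = (0.9945, 0.1045)
|BD| = 11.0060
circle(B,10.00) ∩ circle(D,9.00): a=6.3662, h=7.7118
  candidates: C₊=(7.4336,7.7555) cross=84.876; C₋=(7.2871,-7.6674) cross=-84.876
  mode - wants cross < 0 → take C=(7.2871,-7.6674) (cross=-84.876)
ex = (C−B)/|BC| = (0.6293,-0.7772); ey = (0.7772,0.6293)
P = B + 3.15·ex + -0.97·ey = (2.2228,-2.9540)

2.22 -2.95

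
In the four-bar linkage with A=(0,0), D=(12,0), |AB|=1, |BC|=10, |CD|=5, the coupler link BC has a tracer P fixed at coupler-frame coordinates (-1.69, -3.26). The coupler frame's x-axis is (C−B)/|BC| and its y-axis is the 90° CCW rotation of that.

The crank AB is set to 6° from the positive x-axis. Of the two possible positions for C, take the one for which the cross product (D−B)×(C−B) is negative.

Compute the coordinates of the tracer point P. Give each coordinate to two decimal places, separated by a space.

A=(0,0), D=(12.00,0)
B = A + 1.00·(cos6°, sin6°) = (0.9945, 0.1045)
|BD| = 11.0060
circle(B,10.00) ∩ circle(D,5.00): a=8.9102, h=4.5396
  candidates: C₊=(9.9475,4.5593) cross=49.963; C₋=(9.8612,-4.5195) cross=-49.963
  mode - wants cross < 0 → take C=(9.8612,-4.5195) (cross=-49.963)
ex = (C−B)/|BC| = (0.8867,-0.4624); ey = (0.4624,0.8867)
P = B + -1.69·ex + -3.26·ey = (-2.0114,-2.0046)

-2.01 -2.00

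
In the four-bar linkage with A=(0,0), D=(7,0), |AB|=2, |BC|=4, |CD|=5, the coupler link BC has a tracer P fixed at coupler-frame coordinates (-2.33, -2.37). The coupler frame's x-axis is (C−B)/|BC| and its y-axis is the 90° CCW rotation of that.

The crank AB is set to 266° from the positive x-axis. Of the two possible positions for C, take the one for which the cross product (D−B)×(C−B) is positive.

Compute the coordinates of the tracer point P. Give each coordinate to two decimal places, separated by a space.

A=(0,0), D=(7.00,0)
B = A + 2.00·(cos266°, sin266°) = (-0.1395, -1.9951)
|BD| = 7.4130
circle(B,4.00) ∩ circle(D,5.00): a=3.0995, h=2.5285
  candidates: C₊=(2.1651,1.2742) cross=18.744; C₋=(3.5261,-3.5961) cross=-18.744
  mode + wants cross > 0 → take C=(2.1651,1.2742) (cross=18.744)
ex = (C−B)/|BC| = (0.5762,0.8173); ey = (-0.8173,0.5762)
P = B + -2.33·ex + -2.37·ey = (0.4552,-5.2650)

0.46 -5.27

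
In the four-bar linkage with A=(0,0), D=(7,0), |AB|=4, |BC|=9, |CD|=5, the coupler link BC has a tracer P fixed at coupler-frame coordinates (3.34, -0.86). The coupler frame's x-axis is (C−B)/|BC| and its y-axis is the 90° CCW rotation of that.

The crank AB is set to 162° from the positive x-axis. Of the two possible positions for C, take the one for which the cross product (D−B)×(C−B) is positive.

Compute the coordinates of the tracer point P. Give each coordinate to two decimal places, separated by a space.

A=(0,0), D=(7.00,0)
B = A + 4.00·(cos162°, sin162°) = (-3.8042, 1.2361)
|BD| = 10.8747
circle(B,9.00) ∩ circle(D,5.00): a=8.0121, h=4.0995
  candidates: C₊=(4.6219,4.3983) cross=44.581; C₋=(3.6900,-3.7475) cross=-44.581
  mode + wants cross > 0 → take C=(4.6219,4.3983) (cross=44.581)
ex = (C−B)/|BC| = (0.9362,0.3514); ey = (-0.3514,0.9362)
P = B + 3.34·ex + -0.86·ey = (-0.3750,1.6044)

-0.38 1.60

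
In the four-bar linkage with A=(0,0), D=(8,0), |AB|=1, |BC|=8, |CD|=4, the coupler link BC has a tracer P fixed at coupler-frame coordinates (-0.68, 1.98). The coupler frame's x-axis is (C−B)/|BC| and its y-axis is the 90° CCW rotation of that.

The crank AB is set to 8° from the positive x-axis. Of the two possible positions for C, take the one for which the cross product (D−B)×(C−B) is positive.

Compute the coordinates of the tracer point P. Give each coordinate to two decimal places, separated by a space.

A=(0,0), D=(8.00,0)
B = A + 1.00·(cos8°, sin8°) = (0.9903, 0.1392)
|BD| = 7.0111
circle(B,8.00) ∩ circle(D,4.00): a=6.9287, h=3.9992
  candidates: C₊=(7.9970,4.0000) cross=28.038; C₋=(7.8382,-3.9967) cross=-28.038
  mode + wants cross > 0 → take C=(7.9970,4.0000) (cross=28.038)
ex = (C−B)/|BC| = (0.8758,0.4826); ey = (-0.4826,0.8758)
P = B + -0.68·ex + 1.98·ey = (-0.5609,1.5452)

-0.56 1.55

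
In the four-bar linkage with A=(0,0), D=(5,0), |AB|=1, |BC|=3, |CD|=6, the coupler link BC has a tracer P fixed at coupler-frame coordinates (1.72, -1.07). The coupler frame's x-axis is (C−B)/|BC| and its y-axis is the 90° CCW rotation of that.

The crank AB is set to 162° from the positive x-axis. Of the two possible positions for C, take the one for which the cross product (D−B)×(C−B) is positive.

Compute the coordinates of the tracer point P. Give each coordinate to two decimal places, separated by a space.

A=(0,0), D=(5.00,0)
B = A + 1.00·(cos162°, sin162°) = (-0.9511, 0.3090)
|BD| = 5.9591
circle(B,3.00) ∩ circle(D,6.00): a=0.7141, h=2.9138
  candidates: C₊=(-0.0868,3.1818) cross=17.363; C₋=(-0.3890,-2.6379) cross=-17.363
  mode + wants cross > 0 → take C=(-0.0868,3.1818) (cross=17.363)
ex = (C−B)/|BC| = (0.2881,0.9576); ey = (-0.9576,0.2881)
P = B + 1.72·ex + -1.07·ey = (0.5691,1.6479)

0.57 1.65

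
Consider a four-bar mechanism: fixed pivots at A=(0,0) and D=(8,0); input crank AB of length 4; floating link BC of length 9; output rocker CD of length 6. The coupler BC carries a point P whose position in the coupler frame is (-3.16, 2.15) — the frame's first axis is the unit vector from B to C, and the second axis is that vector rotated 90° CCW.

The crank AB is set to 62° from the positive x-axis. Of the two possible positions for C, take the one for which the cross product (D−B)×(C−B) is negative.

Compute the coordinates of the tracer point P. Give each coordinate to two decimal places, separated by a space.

A=(0,0), D=(8.00,0)
B = A + 4.00·(cos62°, sin62°) = (1.8779, 3.5318)
|BD| = 7.0678
circle(B,9.00) ∩ circle(D,6.00): a=6.7174, h=5.9898
  candidates: C₊=(10.6895,5.3634) cross=42.334; C₋=(4.7034,-5.0132) cross=-42.334
  mode - wants cross < 0 → take C=(4.7034,-5.0132) (cross=-42.334)
ex = (C−B)/|BC| = (0.3139,-0.9494); ey = (0.9494,0.3139)
P = B + -3.16·ex + 2.15·ey = (2.9271,7.2070)

2.93 7.21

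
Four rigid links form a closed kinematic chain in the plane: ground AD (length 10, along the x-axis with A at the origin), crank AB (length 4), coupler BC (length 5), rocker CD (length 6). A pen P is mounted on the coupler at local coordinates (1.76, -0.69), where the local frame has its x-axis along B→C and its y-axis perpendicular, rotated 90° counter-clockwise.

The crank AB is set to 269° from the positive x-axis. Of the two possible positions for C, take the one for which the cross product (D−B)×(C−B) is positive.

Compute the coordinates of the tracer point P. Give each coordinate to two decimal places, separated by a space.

A=(0,0), D=(10.00,0)
B = A + 4.00·(cos269°, sin269°) = (-0.0698, -3.9994)
|BD| = 10.8350
circle(B,5.00) ∩ circle(D,6.00): a=4.9099, h=0.9451
  candidates: C₊=(4.1445,-1.3087) cross=10.240; C₋=(4.8422,-3.0655) cross=-10.240
  mode + wants cross > 0 → take C=(4.1445,-1.3087) (cross=10.240)
ex = (C−B)/|BC| = (0.8429,0.5381); ey = (-0.5381,0.8429)
P = B + 1.76·ex + -0.69·ey = (1.7849,-3.6338)

1.78 -3.63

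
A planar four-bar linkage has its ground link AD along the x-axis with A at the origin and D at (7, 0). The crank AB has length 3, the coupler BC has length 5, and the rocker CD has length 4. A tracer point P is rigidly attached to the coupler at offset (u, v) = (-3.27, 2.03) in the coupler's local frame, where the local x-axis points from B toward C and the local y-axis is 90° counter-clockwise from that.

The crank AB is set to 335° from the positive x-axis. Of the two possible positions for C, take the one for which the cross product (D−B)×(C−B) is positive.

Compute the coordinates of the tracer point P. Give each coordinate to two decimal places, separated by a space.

-0.46 -3.44

A=(0,0), D=(7.00,0)
B = A + 3.00·(cos335°, sin335°) = (2.7189, -1.2679)
|BD| = 4.4649
circle(B,5.00) ∩ circle(D,4.00): a=3.2403, h=3.8079
  candidates: C₊=(4.7445,3.3035) cross=17.002; C₋=(6.9072,-3.9989) cross=-17.002
  mode + wants cross > 0 → take C=(4.7445,3.3035) (cross=17.002)
ex = (C−B)/|BC| = (0.4051,0.9143); ey = (-0.9143,0.4051)
P = B + -3.27·ex + 2.03·ey = (-0.4618,-3.4351)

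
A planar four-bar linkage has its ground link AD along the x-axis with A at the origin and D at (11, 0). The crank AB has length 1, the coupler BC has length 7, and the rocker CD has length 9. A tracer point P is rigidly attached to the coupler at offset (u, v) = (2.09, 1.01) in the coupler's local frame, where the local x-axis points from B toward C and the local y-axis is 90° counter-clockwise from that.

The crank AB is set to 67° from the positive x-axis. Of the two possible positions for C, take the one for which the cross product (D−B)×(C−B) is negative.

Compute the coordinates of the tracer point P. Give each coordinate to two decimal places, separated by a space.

A=(0,0), D=(11.00,0)
B = A + 1.00·(cos67°, sin67°) = (0.3907, 0.9205)
|BD| = 10.6491
circle(B,7.00) ∩ circle(D,9.00): a=3.8221, h=5.8644
  candidates: C₊=(4.7054,6.4326) cross=62.451; C₋=(3.6916,-5.2524) cross=-62.451
  mode - wants cross < 0 → take C=(3.6916,-5.2524) (cross=-62.451)
ex = (C−B)/|BC| = (0.4716,-0.8818); ey = (0.8818,0.4716)
P = B + 2.09·ex + 1.01·ey = (2.2669,-0.4463)

2.27 -0.45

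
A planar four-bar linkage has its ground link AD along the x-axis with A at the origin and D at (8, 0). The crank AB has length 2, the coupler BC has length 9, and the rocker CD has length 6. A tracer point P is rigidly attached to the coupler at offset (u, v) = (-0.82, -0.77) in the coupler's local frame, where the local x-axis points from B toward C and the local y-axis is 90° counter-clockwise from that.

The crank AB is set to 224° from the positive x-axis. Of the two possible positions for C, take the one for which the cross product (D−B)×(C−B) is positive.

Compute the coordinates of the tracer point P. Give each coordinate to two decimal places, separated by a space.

-1.45 -2.51

A=(0,0), D=(8.00,0)
B = A + 2.00·(cos224°, sin224°) = (-1.4387, -1.3893)
|BD| = 9.5404
circle(B,9.00) ∩ circle(D,6.00): a=7.1286, h=5.4939
  candidates: C₊=(4.8139,5.0841) cross=52.414; C₋=(6.4140,-5.7866) cross=-52.414
  mode + wants cross > 0 → take C=(4.8139,5.0841) (cross=52.414)
ex = (C−B)/|BC| = (0.6947,0.7193); ey = (-0.7193,0.6947)
P = B + -0.82·ex + -0.77·ey = (-1.4545,-2.5141)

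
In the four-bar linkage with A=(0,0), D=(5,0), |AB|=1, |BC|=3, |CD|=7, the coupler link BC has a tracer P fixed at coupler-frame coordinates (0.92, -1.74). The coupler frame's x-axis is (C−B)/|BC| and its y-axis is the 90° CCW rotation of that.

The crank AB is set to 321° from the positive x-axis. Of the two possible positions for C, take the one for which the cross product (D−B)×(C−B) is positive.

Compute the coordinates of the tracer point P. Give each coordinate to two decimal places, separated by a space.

A=(0,0), D=(5.00,0)
B = A + 1.00·(cos321°, sin321°) = (0.7771, -0.6293)
|BD| = 4.2695
circle(B,3.00) ∩ circle(D,7.00): a=-2.5497, h=1.5809
  candidates: C₊=(-1.9777,0.5585) cross=6.750; C₋=(-1.5116,-2.5688) cross=-6.750
  mode + wants cross > 0 → take C=(-1.9777,0.5585) (cross=6.750)
ex = (C−B)/|BC| = (-0.9183,0.3959); ey = (-0.3959,-0.9183)
P = B + 0.92·ex + -1.74·ey = (0.6213,1.3327)

0.62 1.33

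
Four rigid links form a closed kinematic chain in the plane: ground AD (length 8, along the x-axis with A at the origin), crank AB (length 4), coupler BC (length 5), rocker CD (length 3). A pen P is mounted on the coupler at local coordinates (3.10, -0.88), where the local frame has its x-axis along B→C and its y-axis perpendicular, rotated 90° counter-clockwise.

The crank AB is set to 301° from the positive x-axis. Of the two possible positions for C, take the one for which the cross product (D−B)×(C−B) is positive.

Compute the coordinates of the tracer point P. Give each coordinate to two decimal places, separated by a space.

A=(0,0), D=(8.00,0)
B = A + 4.00·(cos301°, sin301°) = (2.0602, -3.4287)
|BD| = 6.8584
circle(B,5.00) ∩ circle(D,3.00): a=4.5957, h=1.9698
  candidates: C₊=(5.0556,0.5748) cross=13.509; C₋=(7.0250,-2.8372) cross=-13.509
  mode + wants cross > 0 → take C=(5.0556,0.5748) (cross=13.509)
ex = (C−B)/|BC| = (0.5991,0.8007); ey = (-0.8007,0.5991)
P = B + 3.10·ex + -0.88·ey = (4.6219,-1.4737)

4.62 -1.47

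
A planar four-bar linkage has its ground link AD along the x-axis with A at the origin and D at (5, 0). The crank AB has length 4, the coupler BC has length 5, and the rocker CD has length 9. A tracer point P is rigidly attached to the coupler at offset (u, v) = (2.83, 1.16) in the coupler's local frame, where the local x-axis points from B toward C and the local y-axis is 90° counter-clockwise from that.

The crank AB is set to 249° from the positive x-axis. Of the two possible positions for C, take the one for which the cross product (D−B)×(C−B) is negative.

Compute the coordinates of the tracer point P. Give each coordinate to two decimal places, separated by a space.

A=(0,0), D=(5.00,0)
B = A + 4.00·(cos249°, sin249°) = (-1.4335, -3.7343)
|BD| = 7.4387
circle(B,5.00) ∩ circle(D,9.00): a=-0.0447, h=4.9998
  candidates: C₊=(-3.9821,0.5674) cross=37.192; C₋=(1.0378,-8.0809) cross=-37.192
  mode - wants cross < 0 → take C=(1.0378,-8.0809) (cross=-37.192)
ex = (C−B)/|BC| = (0.4943,-0.8693); ey = (0.8693,0.4943)
P = B + 2.83·ex + 1.16·ey = (0.9737,-5.6212)

0.97 -5.62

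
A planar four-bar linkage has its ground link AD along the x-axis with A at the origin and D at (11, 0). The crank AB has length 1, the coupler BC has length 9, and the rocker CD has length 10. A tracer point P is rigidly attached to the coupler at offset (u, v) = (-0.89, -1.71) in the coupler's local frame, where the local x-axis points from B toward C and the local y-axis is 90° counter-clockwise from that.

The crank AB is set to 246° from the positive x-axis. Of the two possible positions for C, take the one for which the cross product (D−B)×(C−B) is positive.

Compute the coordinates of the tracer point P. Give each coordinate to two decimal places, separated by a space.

A=(0,0), D=(11.00,0)
B = A + 1.00·(cos246°, sin246°) = (-0.4067, -0.9135)
|BD| = 11.4433
circle(B,9.00) ∩ circle(D,10.00): a=4.8914, h=7.5547
  candidates: C₊=(3.8660,7.0076) cross=86.451; C₋=(5.0722,-8.0537) cross=-86.451
  mode + wants cross > 0 → take C=(3.8660,7.0076) (cross=86.451)
ex = (C−B)/|BC| = (0.4747,0.8801); ey = (-0.8801,0.4747)
P = B + -0.89·ex + -1.71·ey = (0.6757,-2.5087)

0.68 -2.51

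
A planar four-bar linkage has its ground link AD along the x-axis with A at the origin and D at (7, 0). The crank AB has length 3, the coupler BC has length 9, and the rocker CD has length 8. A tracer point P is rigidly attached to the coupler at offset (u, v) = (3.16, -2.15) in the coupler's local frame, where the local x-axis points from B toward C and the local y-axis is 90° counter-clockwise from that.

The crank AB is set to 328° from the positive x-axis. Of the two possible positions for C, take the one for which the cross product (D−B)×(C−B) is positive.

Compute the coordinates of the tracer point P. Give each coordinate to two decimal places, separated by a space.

A=(0,0), D=(7.00,0)
B = A + 3.00·(cos328°, sin328°) = (2.5441, -1.5898)
|BD| = 4.7310
circle(B,9.00) ∩ circle(D,8.00): a=4.1622, h=7.9798
  candidates: C₊=(3.7828,7.3246) cross=37.752; C₋=(9.1457,-7.7069) cross=-37.752
  mode + wants cross > 0 → take C=(3.7828,7.3246) (cross=37.752)
ex = (C−B)/|BC| = (0.1376,0.9905); ey = (-0.9905,0.1376)
P = B + 3.16·ex + -2.15·ey = (5.1086,1.2443)

5.11 1.24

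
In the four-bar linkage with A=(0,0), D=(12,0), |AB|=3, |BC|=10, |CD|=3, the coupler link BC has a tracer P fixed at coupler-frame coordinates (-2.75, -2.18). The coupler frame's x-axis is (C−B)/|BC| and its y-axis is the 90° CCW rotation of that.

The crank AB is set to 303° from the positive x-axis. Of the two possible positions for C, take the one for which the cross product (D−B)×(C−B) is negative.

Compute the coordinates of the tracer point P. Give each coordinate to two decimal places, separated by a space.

A=(0,0), D=(12.00,0)
B = A + 3.00·(cos303°, sin303°) = (1.6339, -2.5160)
|BD| = 10.6671
circle(B,10.00) ∩ circle(D,3.00): a=9.5990, h=2.8034
  candidates: C₊=(10.3008,2.4724) cross=29.904; C₋=(11.6233,-2.9763) cross=-29.904
  mode - wants cross < 0 → take C=(11.6233,-2.9763) (cross=-29.904)
ex = (C−B)/|BC| = (0.9989,-0.0460); ey = (0.0460,0.9989)
P = B + -2.75·ex + -2.18·ey = (-1.2135,-4.5671)

-1.21 -4.57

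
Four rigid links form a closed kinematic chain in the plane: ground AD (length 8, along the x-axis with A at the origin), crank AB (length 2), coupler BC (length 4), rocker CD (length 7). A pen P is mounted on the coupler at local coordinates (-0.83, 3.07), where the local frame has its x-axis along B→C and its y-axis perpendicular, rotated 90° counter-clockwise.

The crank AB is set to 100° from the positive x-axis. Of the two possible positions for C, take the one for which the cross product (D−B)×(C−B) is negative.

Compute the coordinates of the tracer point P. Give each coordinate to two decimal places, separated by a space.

A=(0,0), D=(8.00,0)
B = A + 2.00·(cos100°, sin100°) = (-0.3473, 1.9696)
|BD| = 8.5765
circle(B,4.00) ∩ circle(D,7.00): a=2.3644, h=3.2264
  candidates: C₊=(2.6949,4.5668) cross=27.671; C₋=(1.2130,-1.7135) cross=-27.671
  mode - wants cross < 0 → take C=(1.2130,-1.7135) (cross=-27.671)
ex = (C−B)/|BC| = (0.3901,-0.9208); ey = (0.9208,0.3901)
P = B + -0.83·ex + 3.07·ey = (2.1558,3.9314)

2.16 3.93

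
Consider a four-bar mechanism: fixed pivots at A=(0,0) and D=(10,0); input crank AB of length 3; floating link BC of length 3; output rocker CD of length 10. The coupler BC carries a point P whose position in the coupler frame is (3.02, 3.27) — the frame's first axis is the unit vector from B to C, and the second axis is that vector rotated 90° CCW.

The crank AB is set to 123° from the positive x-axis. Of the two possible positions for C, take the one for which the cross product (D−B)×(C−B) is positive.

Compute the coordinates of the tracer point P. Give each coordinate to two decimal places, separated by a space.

A=(0,0), D=(10.00,0)
B = A + 3.00·(cos123°, sin123°) = (-1.6339, 2.5160)
|BD| = 11.9029
circle(B,3.00) ∩ circle(D,10.00): a=2.1288, h=2.1138
  candidates: C₊=(0.8936,4.1320) cross=25.160; C₋=(0.0000,0.0000) cross=-25.160
  mode + wants cross > 0 → take C=(0.8936,4.1320) (cross=25.160)
ex = (C−B)/|BC| = (0.8425,0.5387); ey = (-0.5387,0.8425)
P = B + 3.02·ex + 3.27·ey = (-0.8510,6.8978)

-0.85 6.90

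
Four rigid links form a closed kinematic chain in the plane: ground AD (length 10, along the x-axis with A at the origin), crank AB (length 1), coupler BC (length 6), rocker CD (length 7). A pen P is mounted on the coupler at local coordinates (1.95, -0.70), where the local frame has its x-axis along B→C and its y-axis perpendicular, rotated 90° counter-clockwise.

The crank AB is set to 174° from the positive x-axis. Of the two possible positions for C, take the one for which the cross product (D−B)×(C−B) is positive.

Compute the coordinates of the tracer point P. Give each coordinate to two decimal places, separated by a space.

A=(0,0), D=(10.00,0)
B = A + 1.00·(cos174°, sin174°) = (-0.9945, 0.1045)
|BD| = 10.9950
circle(B,6.00) ∩ circle(D,7.00): a=4.9063, h=3.4537
  candidates: C₊=(3.9444,3.5114) cross=37.973; C₋=(3.8788,-3.3956) cross=-37.973
  mode + wants cross > 0 → take C=(3.9444,3.5114) (cross=37.973)
ex = (C−B)/|BC| = (0.8232,0.5678); ey = (-0.5678,0.8232)
P = B + 1.95·ex + -0.70·ey = (1.0081,0.6356)

1.01 0.64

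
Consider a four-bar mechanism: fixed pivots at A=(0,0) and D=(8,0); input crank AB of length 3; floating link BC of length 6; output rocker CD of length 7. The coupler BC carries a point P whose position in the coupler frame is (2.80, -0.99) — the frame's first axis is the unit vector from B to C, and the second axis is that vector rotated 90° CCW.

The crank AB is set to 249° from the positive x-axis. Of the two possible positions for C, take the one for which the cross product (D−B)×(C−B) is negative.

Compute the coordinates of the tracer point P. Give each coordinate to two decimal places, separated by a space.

0.85 -5.07

A=(0,0), D=(8.00,0)
B = A + 3.00·(cos249°, sin249°) = (-1.0751, -2.8007)
|BD| = 9.4975
circle(B,6.00) ∩ circle(D,7.00): a=4.0643, h=4.4138
  candidates: C₊=(1.5069,2.6153) cross=41.919; C₋=(4.1101,-5.8197) cross=-41.919
  mode - wants cross < 0 → take C=(4.1101,-5.8197) (cross=-41.919)
ex = (C−B)/|BC| = (0.8642,-0.5032); ey = (0.5032,0.8642)
P = B + 2.80·ex + -0.99·ey = (0.8465,-5.0651)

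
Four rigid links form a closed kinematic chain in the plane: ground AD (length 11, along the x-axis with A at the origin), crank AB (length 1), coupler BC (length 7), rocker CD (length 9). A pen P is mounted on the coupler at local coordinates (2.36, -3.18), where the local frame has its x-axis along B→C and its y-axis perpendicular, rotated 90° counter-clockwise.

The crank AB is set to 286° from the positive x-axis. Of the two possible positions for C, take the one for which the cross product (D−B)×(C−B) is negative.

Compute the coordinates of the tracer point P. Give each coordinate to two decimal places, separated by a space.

-0.71 -4.80

A=(0,0), D=(11.00,0)
B = A + 1.00·(cos286°, sin286°) = (0.2756, -0.9613)
|BD| = 10.7674
circle(B,7.00) ∩ circle(D,9.00): a=3.8977, h=5.8145
  candidates: C₊=(3.6387,5.1779) cross=62.606; C₋=(4.6769,-6.4045) cross=-62.606
  mode - wants cross < 0 → take C=(4.6769,-6.4045) (cross=-62.606)
ex = (C−B)/|BC| = (0.6287,-0.7776); ey = (0.7776,0.6287)
P = B + 2.36·ex + -3.18·ey = (-0.7133,-4.7958)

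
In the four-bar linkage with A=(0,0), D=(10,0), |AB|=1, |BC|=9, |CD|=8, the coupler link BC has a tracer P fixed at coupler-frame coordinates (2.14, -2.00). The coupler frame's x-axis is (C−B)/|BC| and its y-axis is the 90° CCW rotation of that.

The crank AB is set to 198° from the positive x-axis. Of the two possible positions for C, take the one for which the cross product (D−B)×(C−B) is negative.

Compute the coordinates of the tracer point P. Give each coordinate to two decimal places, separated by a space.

A=(0,0), D=(10.00,0)
B = A + 1.00·(cos198°, sin198°) = (-0.9511, -0.3090)
|BD| = 10.9554
circle(B,9.00) ∩ circle(D,8.00): a=6.2536, h=6.4725
  candidates: C₊=(5.1175,6.3373) cross=70.908; C₋=(5.4826,-6.6025) cross=-70.908
  mode - wants cross < 0 → take C=(5.4826,-6.6025) (cross=-70.908)
ex = (C−B)/|BC| = (0.7149,-0.6993); ey = (0.6993,0.7149)
P = B + 2.14·ex + -2.00·ey = (-0.8198,-3.2352)

-0.82 -3.24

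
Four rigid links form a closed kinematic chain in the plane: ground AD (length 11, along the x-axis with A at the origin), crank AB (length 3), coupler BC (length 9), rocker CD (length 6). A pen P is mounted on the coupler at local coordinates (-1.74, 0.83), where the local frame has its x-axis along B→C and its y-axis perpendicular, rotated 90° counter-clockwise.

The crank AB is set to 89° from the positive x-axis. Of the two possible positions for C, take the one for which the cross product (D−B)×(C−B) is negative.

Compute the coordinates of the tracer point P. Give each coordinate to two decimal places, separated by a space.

-0.53 4.84

A=(0,0), D=(11.00,0)
B = A + 3.00·(cos89°, sin89°) = (0.0524, 2.9995)
|BD| = 11.3511
circle(B,9.00) ∩ circle(D,6.00): a=7.6577, h=4.7285
  candidates: C₊=(8.6874,5.5364) cross=53.674; C₋=(6.1884,-3.5845) cross=-53.674
  mode - wants cross < 0 → take C=(6.1884,-3.5845) (cross=-53.674)
ex = (C−B)/|BC| = (0.6818,-0.7316); ey = (0.7316,0.6818)
P = B + -1.74·ex + 0.83·ey = (-0.5268,4.8383)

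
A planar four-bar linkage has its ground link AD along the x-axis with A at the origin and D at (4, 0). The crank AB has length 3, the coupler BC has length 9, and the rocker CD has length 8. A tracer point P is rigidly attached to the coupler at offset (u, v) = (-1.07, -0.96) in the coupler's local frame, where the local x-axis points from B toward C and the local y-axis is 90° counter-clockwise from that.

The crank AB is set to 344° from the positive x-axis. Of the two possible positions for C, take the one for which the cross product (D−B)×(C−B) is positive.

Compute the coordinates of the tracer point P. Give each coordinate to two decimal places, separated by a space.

3.59 -2.08

A=(0,0), D=(4.00,0)
B = A + 3.00·(cos344°, sin344°) = (2.8838, -0.8269)
|BD| = 1.3891
circle(B,9.00) ∩ circle(D,8.00): a=6.8135, h=5.8802
  candidates: C₊=(4.8583,7.9538) cross=8.168; C₋=(11.8589,-1.4960) cross=-8.168
  mode + wants cross > 0 → take C=(4.8583,7.9538) (cross=8.168)
ex = (C−B)/|BC| = (0.2194,0.9756); ey = (-0.9756,0.2194)
P = B + -1.07·ex + -0.96·ey = (3.5857,-2.0815)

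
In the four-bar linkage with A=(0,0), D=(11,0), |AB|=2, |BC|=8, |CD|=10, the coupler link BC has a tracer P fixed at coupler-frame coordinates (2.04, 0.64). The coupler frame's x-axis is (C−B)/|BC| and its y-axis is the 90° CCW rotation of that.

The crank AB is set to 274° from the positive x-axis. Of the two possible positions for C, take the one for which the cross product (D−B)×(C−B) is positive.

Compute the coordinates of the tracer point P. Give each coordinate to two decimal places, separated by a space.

0.19 0.14

A=(0,0), D=(11.00,0)
B = A + 2.00·(cos274°, sin274°) = (0.1395, -1.9951)
|BD| = 11.0422
circle(B,8.00) ∩ circle(D,10.00): a=3.8910, h=6.9900
  candidates: C₊=(2.7035,5.5829) cross=77.185; C₋=(5.2294,-8.1670) cross=-77.185
  mode + wants cross > 0 → take C=(2.7035,5.5829) (cross=77.185)
ex = (C−B)/|BC| = (0.3205,0.9472); ey = (-0.9472,0.3205)
P = B + 2.04·ex + 0.64·ey = (0.1871,0.1424)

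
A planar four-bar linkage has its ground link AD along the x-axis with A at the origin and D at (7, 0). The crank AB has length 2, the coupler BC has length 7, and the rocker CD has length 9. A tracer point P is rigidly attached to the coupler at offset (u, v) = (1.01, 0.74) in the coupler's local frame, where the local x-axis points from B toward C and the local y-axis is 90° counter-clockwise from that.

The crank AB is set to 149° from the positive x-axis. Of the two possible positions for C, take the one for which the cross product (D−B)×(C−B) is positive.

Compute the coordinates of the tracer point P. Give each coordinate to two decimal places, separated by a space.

A=(0,0), D=(7.00,0)
B = A + 2.00·(cos149°, sin149°) = (-1.7143, 1.0301)
|BD| = 8.7750
circle(B,7.00) ∩ circle(D,9.00): a=2.5641, h=6.5135
  candidates: C₊=(1.5967,7.1975) cross=57.156; C₋=(0.0675,-5.7394) cross=-57.156
  mode + wants cross > 0 → take C=(1.5967,7.1975) (cross=57.156)
ex = (C−B)/|BC| = (0.4730,0.8811); ey = (-0.8811,0.4730)
P = B + 1.01·ex + 0.74·ey = (-1.8886,2.2700)

-1.89 2.27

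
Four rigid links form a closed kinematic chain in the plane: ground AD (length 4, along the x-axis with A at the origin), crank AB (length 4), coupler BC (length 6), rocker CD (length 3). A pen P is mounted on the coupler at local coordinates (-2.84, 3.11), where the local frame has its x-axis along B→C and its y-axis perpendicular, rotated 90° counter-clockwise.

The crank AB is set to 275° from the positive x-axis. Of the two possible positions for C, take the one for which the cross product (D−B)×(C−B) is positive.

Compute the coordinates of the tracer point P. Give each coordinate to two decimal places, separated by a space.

A=(0,0), D=(4.00,0)
B = A + 4.00·(cos275°, sin275°) = (0.3486, -3.9848)
|BD| = 5.4047
circle(B,6.00) ∩ circle(D,3.00): a=5.2002, h=2.9930
  candidates: C₊=(1.6551,1.8712) cross=16.176; C₋=(6.0685,-2.1729) cross=-16.176
  mode + wants cross > 0 → take C=(1.6551,1.8712) (cross=16.176)
ex = (C−B)/|BC| = (0.2178,0.9760); ey = (-0.9760,0.2178)
P = B + -2.84·ex + 3.11·ey = (-3.3052,-6.0794)

-3.31 -6.08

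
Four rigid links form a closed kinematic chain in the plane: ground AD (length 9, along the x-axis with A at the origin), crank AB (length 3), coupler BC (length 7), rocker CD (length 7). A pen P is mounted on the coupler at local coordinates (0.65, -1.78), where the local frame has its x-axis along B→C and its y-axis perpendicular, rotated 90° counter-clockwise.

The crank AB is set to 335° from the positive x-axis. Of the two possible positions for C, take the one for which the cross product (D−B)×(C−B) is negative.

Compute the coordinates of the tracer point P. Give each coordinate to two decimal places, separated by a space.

1.73 -2.89

A=(0,0), D=(9.00,0)
B = A + 3.00·(cos335°, sin335°) = (2.7189, -1.2679)
|BD| = 6.4078
circle(B,7.00) ∩ circle(D,7.00): a=3.2039, h=6.2238
  candidates: C₊=(4.6280,5.4668) cross=39.880; C₋=(7.0909,-6.7346) cross=-39.880
  mode - wants cross < 0 → take C=(7.0909,-6.7346) (cross=-39.880)
ex = (C−B)/|BC| = (0.6246,-0.7810); ey = (0.7810,0.6246)
P = B + 0.65·ex + -1.78·ey = (1.7348,-2.8872)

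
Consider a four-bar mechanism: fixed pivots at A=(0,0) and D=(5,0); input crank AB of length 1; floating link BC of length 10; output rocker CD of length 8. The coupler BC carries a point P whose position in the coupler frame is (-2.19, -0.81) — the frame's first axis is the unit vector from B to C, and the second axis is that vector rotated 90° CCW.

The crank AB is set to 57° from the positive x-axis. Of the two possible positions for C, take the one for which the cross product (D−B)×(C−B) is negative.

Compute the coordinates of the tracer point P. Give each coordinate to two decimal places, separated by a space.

A=(0,0), D=(5.00,0)
B = A + 1.00·(cos57°, sin57°) = (0.5446, 0.8387)
|BD| = 4.5336
circle(B,10.00) ∩ circle(D,8.00): a=6.2372, h=7.8165
  candidates: C₊=(8.1201,7.3665) cross=35.437; C₋=(5.2282,-7.9967) cross=-35.437
  mode - wants cross < 0 → take C=(5.2282,-7.9967) (cross=-35.437)
ex = (C−B)/|BC| = (0.4684,-0.8835); ey = (0.8835,0.4684)
P = B + -2.19·ex + -0.81·ey = (-1.1967,2.3943)

-1.20 2.39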